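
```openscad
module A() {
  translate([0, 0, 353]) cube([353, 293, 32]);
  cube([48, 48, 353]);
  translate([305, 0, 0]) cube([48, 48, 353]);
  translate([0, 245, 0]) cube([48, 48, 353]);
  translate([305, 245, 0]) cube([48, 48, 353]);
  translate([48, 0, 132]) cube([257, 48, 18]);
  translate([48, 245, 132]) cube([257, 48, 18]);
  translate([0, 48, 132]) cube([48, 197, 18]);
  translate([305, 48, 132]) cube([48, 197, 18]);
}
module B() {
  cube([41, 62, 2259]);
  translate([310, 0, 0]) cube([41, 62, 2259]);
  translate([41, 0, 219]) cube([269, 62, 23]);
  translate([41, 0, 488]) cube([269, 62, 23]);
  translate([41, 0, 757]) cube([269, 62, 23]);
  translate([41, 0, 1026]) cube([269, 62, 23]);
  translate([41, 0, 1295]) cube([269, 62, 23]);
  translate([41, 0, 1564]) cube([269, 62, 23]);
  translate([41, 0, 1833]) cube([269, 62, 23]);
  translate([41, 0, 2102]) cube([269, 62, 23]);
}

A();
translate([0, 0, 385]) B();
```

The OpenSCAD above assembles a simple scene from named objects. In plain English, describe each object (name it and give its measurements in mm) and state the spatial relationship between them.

A is a four-legged stool. The seat is 353×293 mm, 32 mm thick, top at z = 385 mm. It stands on four square legs, each 48×48 mm in cross-section, from z = 0 to the seat underside, each flush with a corner of the seat. Four stretchers, 48 mm wide and 18 mm tall, connect adjacent legs with their undersides at z = 132 mm, each running between the inner faces of the legs it joins and aligned with the legs' outer faces on the other axis.

B is a wooden ladder with two side rails of 41×62 mm section and 2259 mm height, set 351 mm apart overall. Between them run 8 rectangular rungs (62 mm deep, 23 mm thick), front faces flush with the rails' −y face. The bottom of the first rung is 219 mm above the floor and each subsequent rung is 269 mm higher than the one below.

The ladder is on top of the stool.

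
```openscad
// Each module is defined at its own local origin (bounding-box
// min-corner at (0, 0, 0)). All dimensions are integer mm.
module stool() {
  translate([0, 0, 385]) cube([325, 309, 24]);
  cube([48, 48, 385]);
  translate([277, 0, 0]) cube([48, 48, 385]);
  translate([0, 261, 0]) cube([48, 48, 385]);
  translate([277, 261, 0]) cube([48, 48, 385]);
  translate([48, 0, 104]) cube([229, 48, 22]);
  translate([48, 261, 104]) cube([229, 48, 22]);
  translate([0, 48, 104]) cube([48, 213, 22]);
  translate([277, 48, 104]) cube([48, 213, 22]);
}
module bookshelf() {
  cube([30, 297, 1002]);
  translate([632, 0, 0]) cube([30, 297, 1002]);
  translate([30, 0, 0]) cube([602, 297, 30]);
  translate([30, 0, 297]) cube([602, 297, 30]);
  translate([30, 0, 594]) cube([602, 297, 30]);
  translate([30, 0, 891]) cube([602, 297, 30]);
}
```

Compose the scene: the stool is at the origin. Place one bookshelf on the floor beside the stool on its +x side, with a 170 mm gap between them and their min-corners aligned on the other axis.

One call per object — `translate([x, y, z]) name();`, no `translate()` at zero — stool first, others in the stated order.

stool();
translate([495, 0, 0]) bookshelf();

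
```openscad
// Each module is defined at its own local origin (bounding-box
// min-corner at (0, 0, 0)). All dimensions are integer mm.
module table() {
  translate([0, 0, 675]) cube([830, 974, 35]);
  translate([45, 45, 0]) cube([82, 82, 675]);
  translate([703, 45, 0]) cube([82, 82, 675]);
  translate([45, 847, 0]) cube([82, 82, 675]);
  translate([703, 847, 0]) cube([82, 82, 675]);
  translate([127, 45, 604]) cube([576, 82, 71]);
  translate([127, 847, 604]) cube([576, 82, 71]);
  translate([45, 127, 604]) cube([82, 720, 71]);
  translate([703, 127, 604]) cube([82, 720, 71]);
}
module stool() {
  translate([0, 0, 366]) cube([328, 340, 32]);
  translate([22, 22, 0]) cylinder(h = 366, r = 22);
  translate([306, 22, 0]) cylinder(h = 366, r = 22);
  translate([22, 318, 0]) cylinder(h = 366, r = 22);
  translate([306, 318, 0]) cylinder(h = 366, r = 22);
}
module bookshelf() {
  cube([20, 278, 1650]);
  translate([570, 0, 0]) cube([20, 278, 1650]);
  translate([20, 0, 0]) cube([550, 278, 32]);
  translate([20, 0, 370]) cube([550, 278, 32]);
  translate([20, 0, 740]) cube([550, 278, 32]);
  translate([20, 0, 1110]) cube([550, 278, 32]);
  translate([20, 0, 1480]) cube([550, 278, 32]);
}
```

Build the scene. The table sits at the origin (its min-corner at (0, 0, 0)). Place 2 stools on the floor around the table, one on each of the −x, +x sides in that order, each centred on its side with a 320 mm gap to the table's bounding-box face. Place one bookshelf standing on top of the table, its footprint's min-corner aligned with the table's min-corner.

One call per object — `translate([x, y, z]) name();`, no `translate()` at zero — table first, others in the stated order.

table();
translate([-648, 317, 0]) stool();
translate([1150, 317, 0]) stool();
translate([0, 0, 710]) bookshelf();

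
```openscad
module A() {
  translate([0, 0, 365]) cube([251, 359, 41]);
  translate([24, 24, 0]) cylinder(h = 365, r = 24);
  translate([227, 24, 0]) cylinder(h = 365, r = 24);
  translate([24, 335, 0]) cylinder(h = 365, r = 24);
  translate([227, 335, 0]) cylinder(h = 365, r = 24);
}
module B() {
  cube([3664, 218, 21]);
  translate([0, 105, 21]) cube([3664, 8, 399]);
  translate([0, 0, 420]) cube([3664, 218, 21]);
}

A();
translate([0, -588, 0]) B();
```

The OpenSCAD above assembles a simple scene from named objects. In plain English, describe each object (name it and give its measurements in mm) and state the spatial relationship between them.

A is a four-legged stool. The seat is a 251×359×41 mm slab whose top surface is at z = 406 mm; four round legs, each 48 mm in diameter, run from the floor (z = 0) to the underside of the seat, each leg's axis is inset half a diameter from the nearest pair of seat edges (so the leg's bounding box is flush with the corner).

B is an I-beam lying along x, 3664 mm long. Overall section height 441 mm. Two flanges 218 mm wide (y) and 21 mm thick, one on the floor and one at the top; a web 8 mm thick runs between them, centred on the flange width.

The I-beam is on the floor beside the stool on its −y side.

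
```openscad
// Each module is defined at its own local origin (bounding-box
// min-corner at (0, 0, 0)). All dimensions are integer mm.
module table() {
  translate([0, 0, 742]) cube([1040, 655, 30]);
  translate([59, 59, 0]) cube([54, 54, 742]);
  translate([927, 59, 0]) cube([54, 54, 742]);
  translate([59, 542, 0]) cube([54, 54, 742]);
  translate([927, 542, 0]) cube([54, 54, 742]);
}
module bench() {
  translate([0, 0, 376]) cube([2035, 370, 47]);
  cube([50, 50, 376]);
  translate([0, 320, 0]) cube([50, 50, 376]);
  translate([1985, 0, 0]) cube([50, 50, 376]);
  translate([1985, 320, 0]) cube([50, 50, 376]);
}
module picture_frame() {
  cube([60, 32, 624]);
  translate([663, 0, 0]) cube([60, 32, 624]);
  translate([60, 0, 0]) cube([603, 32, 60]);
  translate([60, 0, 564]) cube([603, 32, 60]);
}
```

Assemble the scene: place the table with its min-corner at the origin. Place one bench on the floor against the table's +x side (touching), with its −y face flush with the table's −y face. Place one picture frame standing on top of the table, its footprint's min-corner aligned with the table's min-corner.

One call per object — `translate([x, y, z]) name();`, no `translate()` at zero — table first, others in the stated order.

table();
translate([1040, 0, 0]) bench();
translate([0, 0, 772]) picture_frame();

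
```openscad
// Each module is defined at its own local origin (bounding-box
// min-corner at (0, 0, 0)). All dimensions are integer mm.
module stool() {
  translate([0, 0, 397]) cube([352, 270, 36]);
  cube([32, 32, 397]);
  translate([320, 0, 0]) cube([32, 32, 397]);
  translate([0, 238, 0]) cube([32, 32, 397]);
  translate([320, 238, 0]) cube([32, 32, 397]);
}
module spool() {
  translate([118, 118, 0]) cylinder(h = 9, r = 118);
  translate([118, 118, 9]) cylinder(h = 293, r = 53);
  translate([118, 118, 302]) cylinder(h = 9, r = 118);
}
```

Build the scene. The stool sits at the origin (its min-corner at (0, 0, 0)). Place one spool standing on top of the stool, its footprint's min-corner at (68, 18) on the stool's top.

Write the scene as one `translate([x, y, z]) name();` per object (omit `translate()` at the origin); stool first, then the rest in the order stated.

stool();
translate([68, 18, 433]) spool();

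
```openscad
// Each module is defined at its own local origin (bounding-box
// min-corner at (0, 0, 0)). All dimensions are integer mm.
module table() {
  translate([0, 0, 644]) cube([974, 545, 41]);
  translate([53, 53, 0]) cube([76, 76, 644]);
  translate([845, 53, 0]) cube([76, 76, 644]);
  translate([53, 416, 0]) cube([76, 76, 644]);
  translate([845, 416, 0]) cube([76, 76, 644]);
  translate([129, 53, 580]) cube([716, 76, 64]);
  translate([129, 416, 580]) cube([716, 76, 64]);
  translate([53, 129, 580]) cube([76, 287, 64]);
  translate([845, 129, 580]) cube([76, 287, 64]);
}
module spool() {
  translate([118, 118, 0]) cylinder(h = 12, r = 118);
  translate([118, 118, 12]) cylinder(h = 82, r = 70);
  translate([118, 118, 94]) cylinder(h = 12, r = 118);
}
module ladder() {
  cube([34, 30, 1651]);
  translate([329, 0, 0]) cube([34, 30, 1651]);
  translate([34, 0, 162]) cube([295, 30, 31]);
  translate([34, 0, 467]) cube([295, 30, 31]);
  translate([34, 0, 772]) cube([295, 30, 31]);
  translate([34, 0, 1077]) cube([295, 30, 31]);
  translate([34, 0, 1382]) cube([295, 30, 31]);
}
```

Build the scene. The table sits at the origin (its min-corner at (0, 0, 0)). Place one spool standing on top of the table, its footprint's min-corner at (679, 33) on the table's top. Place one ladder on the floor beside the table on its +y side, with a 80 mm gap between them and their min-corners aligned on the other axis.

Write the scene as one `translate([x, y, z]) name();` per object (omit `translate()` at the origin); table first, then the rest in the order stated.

table();
translate([679, 33, 685]) spool();
translate([0, 625, 0]) ladder();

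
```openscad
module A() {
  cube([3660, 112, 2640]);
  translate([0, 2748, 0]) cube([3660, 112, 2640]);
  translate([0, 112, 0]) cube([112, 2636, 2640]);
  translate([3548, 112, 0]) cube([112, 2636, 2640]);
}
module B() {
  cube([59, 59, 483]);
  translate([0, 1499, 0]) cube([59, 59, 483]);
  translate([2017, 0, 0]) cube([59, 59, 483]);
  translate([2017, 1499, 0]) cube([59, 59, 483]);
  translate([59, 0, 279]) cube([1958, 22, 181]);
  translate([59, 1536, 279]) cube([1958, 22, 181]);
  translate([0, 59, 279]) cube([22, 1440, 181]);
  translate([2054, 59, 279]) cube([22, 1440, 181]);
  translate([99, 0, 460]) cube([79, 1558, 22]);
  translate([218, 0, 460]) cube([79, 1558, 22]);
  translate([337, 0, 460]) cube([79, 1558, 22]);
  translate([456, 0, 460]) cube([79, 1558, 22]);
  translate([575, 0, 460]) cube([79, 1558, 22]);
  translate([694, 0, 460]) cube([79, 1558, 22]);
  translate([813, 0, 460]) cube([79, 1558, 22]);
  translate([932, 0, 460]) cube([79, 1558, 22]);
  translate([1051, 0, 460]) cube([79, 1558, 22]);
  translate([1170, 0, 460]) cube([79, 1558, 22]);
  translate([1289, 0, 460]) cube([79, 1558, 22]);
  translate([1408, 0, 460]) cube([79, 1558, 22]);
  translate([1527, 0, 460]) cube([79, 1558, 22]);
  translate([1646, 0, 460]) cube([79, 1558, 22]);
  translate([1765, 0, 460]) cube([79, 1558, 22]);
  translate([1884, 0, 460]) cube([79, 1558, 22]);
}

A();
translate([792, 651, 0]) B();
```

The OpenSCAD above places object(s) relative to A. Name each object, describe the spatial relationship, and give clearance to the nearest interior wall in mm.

A is a house frame. B is a bed frame. The bed frame sits inside the house frame, centred. The clearance to the nearest interior wall is 539 mm.

Clearances: x = 680, y = 539; minimum 539 mm.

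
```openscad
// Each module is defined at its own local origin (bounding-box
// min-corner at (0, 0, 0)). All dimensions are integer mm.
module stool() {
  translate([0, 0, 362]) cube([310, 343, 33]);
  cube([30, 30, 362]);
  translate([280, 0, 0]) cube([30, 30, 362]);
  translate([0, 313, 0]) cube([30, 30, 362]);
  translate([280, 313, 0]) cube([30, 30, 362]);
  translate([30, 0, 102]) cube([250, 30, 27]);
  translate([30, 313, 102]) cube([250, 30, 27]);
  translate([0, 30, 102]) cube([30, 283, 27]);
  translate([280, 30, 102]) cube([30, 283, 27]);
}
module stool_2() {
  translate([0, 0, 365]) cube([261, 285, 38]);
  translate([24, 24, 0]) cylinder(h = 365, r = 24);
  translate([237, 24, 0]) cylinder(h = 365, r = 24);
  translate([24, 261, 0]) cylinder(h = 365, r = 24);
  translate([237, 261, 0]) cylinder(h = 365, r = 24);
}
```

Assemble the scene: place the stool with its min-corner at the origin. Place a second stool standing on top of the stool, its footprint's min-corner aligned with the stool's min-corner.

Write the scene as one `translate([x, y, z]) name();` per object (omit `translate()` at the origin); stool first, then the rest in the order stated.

stool();
translate([0, 0, 395]) stool_2();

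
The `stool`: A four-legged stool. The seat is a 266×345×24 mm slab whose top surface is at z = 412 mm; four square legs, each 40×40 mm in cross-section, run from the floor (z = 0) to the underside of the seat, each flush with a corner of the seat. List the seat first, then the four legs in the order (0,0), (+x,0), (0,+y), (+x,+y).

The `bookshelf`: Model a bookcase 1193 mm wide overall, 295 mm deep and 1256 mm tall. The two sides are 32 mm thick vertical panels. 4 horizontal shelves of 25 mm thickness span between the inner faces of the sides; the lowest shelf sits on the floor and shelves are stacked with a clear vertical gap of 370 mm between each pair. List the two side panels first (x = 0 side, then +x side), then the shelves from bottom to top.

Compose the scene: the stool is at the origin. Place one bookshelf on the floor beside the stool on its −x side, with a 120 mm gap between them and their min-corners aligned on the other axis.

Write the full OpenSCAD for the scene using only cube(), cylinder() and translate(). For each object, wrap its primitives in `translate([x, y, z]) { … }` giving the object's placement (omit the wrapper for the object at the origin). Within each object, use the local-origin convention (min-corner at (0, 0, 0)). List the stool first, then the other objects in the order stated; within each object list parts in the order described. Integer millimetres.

translate([0, 0, 388]) cube([266, 345, 24]);
cube([40, 40, 388]);
translate([226, 0, 0]) cube([40, 40, 388]);
translate([0, 305, 0]) cube([40, 40, 388]);
translate([226, 305, 0]) cube([40, 40, 388]);
translate([-1313, 0, 0]) {
  cube([32, 295, 1256]);
  translate([1161, 0, 0]) cube([32, 295, 1256]);
  translate([32, 0, 0]) cube([1129, 295, 25]);
  translate([32, 0, 395]) cube([1129, 295, 25]);
  translate([32, 0, 790]) cube([1129, 295, 25]);
  translate([32, 0, 1185]) cube([1129, 295, 25]);
}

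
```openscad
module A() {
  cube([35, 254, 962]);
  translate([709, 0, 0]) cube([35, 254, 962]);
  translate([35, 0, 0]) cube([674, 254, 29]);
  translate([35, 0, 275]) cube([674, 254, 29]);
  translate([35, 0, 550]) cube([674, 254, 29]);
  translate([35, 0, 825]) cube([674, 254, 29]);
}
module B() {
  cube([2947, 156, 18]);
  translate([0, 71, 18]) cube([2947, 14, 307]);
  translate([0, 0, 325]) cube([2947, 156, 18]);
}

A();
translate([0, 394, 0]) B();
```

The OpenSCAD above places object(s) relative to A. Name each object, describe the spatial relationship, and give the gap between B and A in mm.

The I-beam's nearest face is 140 mm from the bookshelf's +y face.

A is a bookshelf. B is an I-beam. The I-beam is on the floor beside the bookshelf on its +y side. The gap between the I-beam and the bookshelf is 140 mm.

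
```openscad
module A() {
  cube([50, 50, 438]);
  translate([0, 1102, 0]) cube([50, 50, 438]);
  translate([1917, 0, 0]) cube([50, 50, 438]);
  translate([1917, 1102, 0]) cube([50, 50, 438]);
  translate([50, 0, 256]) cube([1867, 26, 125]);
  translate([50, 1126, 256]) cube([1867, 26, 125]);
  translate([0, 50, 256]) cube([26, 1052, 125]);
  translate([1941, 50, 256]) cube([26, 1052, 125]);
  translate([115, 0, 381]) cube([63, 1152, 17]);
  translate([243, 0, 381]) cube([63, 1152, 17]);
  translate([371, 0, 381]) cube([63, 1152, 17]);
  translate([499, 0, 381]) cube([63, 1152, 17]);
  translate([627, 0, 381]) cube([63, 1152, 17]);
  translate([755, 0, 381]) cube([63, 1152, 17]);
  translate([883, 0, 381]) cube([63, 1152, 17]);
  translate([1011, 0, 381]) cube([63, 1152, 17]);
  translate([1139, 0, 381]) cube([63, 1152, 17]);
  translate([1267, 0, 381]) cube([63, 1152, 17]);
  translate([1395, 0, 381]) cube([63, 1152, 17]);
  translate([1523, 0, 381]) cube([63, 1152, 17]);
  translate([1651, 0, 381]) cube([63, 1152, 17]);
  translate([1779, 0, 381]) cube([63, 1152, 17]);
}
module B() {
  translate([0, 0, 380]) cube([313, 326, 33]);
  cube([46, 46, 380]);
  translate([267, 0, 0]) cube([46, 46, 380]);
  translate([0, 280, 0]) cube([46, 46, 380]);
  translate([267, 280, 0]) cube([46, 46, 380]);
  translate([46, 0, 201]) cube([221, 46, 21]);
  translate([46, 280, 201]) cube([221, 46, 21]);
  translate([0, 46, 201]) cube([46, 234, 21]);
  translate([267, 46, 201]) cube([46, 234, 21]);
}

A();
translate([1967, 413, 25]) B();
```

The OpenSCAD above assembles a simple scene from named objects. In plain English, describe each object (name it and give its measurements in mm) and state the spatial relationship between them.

A is a bed frame 1967 mm long (x) by 1152 mm wide (y). Four 50×50 mm corner posts, 438 mm tall, at the corners of the footprint. Four rails of 26 mm thickness and 125 mm height run between adjacent posts with their undersides at z = 256 mm, their outer faces flush with the outside of the frame (the two x-running rails run between the posts' inner faces; the two y-running rails run between the posts' inner faces). 14 slats, each 63 mm wide (x) and 17 mm thick, lie across the top of the two x-running rails, running the full 1152 mm width of the frame in y; the slats are evenly spaced along x between the inner faces of the end posts with equal gaps (rounded down to the nearest mm) at the −x end and between each pair — any rounding remainder accumulates at the +x end.

B is a simple wooden stool: a rectangular seat 313 mm (x) by 326 mm (y), 33 mm thick, top face at z = 413 mm, on four square legs, each 46×46 mm in cross-section. The legs rest on z = 0, each flush with a corner of the seat. Four stretchers, 46 mm wide and 21 mm tall, connect adjacent legs with their undersides at z = 201 mm, each running between the inner faces of the legs it joins and aligned with the legs' outer faces on the other axis.

The stool is beside the bed frame with their tops flush at z = 438.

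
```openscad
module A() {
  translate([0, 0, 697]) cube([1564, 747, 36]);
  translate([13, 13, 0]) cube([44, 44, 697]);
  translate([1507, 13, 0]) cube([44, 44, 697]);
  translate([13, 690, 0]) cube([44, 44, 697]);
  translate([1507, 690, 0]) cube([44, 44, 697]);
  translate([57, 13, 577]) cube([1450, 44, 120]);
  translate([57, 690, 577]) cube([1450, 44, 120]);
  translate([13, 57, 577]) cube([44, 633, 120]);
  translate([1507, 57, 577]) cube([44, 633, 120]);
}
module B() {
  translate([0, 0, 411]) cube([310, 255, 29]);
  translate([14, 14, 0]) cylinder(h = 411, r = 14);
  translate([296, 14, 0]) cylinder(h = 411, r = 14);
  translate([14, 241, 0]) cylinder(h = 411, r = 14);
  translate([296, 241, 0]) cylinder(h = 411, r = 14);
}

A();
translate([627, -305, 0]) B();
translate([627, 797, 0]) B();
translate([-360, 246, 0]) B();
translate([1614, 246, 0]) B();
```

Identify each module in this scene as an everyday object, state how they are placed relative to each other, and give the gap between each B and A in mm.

A is a table. B is a stool. Four stools sit around the table at the −y, +y, −x, +x sides. The gap between each stool and the table is 50 mm.

Each stool's nearest face is 50 mm from the table's bounding box.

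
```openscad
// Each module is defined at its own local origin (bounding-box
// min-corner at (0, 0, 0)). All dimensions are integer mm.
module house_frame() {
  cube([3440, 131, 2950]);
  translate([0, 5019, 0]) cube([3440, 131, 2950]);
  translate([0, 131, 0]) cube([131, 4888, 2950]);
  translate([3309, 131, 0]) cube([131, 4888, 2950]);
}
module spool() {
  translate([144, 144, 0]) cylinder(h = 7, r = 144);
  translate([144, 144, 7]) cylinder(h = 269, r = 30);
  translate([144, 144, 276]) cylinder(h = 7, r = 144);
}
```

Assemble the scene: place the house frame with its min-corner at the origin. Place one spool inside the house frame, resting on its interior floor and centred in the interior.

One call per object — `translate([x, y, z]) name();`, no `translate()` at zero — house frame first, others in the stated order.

house_frame();
translate([1576, 2431, 0]) spool();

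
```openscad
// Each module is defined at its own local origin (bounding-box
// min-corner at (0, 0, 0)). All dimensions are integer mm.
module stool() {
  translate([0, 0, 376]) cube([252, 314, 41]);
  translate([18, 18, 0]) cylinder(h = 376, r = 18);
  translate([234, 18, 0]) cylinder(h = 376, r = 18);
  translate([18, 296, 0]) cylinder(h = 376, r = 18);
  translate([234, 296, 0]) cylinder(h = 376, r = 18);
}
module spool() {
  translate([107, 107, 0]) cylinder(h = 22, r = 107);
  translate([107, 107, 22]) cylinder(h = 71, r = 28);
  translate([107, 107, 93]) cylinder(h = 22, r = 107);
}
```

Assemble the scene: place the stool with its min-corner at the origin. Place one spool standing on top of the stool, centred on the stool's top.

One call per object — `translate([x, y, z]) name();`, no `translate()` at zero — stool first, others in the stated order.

stool();
translate([19, 50, 417]) spool();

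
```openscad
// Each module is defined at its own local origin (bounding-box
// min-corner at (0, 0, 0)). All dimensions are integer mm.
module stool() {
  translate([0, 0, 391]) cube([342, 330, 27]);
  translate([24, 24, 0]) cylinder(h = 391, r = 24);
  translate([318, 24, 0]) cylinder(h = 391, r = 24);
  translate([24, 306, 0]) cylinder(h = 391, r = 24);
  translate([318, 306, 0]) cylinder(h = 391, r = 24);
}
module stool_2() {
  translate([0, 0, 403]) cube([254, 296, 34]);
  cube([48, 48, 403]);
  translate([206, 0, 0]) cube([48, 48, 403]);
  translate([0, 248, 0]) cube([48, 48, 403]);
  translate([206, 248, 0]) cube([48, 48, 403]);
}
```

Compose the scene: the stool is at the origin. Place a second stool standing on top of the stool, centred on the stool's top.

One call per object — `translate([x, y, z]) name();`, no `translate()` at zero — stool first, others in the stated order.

stool();
translate([44, 17, 418]) stool_2();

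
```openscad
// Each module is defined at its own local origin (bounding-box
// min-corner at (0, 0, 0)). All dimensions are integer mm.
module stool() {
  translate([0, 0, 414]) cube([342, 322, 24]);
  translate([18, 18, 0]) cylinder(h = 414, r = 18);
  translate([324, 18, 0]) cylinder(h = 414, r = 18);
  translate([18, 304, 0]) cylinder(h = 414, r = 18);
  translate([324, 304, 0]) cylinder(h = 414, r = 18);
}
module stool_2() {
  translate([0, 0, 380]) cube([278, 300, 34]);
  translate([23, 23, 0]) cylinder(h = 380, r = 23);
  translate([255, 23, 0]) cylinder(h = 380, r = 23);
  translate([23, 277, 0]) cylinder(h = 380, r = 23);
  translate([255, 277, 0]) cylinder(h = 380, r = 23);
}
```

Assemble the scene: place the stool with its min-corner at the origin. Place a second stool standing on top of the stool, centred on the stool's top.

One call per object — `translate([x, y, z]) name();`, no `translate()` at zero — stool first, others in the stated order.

stool();
translate([32, 11, 438]) stool_2();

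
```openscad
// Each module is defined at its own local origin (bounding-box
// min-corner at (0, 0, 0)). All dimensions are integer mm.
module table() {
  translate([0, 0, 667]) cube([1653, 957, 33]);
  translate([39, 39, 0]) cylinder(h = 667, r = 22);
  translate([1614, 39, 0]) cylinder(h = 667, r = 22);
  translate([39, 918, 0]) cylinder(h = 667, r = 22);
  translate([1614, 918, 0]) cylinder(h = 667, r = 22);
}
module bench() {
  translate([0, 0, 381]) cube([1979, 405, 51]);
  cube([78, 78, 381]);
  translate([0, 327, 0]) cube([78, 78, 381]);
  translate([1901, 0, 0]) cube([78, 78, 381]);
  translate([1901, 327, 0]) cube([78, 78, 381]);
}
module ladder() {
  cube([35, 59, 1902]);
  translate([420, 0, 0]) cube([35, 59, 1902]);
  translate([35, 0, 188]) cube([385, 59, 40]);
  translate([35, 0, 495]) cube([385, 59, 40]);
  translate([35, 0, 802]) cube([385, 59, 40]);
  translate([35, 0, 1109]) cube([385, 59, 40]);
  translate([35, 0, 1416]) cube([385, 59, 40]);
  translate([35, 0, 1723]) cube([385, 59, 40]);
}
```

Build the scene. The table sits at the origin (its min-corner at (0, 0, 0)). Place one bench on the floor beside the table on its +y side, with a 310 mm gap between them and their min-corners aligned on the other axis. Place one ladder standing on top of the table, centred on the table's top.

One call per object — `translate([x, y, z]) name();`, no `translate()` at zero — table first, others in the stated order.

table();
translate([0, 1267, 0]) bench();
translate([599, 449, 700]) ladder();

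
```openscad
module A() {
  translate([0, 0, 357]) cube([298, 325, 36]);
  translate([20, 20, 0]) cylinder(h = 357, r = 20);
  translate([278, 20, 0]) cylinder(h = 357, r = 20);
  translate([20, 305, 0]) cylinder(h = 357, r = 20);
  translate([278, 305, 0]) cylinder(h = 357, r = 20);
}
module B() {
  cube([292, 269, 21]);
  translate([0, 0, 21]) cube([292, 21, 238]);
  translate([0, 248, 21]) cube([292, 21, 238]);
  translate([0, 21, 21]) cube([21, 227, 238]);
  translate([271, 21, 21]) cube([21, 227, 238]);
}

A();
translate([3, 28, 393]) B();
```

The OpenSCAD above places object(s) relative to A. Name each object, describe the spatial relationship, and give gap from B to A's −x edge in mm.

The open box's min-x is at 3; the stool's min-x is 0; gap = 3 mm.

A is a stool. B is an open box. The open box is on top of the stool, centred. The gap from the open box to the stool's −x edge is 3 mm.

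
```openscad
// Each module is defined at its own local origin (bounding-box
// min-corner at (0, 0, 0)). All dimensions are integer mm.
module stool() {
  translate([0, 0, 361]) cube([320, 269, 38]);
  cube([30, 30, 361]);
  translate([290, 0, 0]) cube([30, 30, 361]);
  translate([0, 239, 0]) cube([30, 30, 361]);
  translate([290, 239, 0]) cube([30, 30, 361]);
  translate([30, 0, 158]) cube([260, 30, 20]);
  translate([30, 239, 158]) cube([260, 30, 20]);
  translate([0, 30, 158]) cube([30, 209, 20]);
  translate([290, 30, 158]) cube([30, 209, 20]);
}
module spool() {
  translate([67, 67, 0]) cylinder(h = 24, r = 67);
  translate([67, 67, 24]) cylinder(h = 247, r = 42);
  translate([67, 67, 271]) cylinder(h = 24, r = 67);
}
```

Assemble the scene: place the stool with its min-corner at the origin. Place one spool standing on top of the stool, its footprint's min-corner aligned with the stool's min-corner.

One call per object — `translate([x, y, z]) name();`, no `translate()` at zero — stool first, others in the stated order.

stool();
translate([0, 0, 399]) spool();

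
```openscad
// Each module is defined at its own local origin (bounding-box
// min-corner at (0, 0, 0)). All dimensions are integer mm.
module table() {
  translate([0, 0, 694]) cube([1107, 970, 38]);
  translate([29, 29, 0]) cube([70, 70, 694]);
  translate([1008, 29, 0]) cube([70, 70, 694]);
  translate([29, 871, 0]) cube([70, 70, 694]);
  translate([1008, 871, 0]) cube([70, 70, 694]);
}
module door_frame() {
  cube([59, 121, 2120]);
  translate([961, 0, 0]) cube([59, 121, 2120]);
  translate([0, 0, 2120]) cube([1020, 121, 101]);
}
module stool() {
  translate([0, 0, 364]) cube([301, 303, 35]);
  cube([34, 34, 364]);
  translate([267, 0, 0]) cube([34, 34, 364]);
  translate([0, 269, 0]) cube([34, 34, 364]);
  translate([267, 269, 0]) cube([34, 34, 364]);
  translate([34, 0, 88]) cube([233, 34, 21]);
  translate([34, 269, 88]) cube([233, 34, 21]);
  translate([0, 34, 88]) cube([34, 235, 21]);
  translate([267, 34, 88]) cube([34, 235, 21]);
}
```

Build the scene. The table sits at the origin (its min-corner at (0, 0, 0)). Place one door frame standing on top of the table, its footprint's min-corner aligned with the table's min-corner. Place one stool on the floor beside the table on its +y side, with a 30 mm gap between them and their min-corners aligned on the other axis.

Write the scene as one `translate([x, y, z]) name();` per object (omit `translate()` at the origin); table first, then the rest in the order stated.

table();
translate([0, 0, 732]) door_frame();
translate([0, 1000, 0]) stool();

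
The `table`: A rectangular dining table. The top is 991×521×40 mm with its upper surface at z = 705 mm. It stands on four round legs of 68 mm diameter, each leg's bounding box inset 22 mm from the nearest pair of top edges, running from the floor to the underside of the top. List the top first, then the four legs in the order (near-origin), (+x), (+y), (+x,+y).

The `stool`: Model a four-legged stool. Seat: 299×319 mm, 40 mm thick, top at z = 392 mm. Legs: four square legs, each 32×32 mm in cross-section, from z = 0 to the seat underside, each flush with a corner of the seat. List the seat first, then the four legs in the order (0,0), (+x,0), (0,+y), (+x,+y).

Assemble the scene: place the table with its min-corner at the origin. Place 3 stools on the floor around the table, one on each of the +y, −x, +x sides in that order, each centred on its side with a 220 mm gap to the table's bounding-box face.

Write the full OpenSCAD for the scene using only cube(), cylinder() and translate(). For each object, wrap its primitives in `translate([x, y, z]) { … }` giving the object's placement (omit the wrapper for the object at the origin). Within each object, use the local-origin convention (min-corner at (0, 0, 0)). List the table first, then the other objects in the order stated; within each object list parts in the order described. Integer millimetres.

translate([0, 0, 665]) cube([991, 521, 40]);
translate([56, 56, 0]) cylinder(h = 665, r = 34);
translate([935, 56, 0]) cylinder(h = 665, r = 34);
translate([56, 465, 0]) cylinder(h = 665, r = 34);
translate([935, 465, 0]) cylinder(h = 665, r = 34);
translate([346, 741, 0]) {
  translate([0, 0, 352]) cube([299, 319, 40]);
  cube([32, 32, 352]);
  translate([267, 0, 0]) cube([32, 32, 352]);
  translate([0, 287, 0]) cube([32, 32, 352]);
  translate([267, 287, 0]) cube([32, 32, 352]);
}
translate([-519, 101, 0]) {
  translate([0, 0, 352]) cube([299, 319, 40]);
  cube([32, 32, 352]);
  translate([267, 0, 0]) cube([32, 32, 352]);
  translate([0, 287, 0]) cube([32, 32, 352]);
  translate([267, 287, 0]) cube([32, 32, 352]);
}
translate([1211, 101, 0]) {
  translate([0, 0, 352]) cube([299, 319, 40]);
  cube([32, 32, 352]);
  translate([267, 0, 0]) cube([32, 32, 352]);
  translate([0, 287, 0]) cube([32, 32, 352]);
  translate([267, 287, 0]) cube([32, 32, 352]);
}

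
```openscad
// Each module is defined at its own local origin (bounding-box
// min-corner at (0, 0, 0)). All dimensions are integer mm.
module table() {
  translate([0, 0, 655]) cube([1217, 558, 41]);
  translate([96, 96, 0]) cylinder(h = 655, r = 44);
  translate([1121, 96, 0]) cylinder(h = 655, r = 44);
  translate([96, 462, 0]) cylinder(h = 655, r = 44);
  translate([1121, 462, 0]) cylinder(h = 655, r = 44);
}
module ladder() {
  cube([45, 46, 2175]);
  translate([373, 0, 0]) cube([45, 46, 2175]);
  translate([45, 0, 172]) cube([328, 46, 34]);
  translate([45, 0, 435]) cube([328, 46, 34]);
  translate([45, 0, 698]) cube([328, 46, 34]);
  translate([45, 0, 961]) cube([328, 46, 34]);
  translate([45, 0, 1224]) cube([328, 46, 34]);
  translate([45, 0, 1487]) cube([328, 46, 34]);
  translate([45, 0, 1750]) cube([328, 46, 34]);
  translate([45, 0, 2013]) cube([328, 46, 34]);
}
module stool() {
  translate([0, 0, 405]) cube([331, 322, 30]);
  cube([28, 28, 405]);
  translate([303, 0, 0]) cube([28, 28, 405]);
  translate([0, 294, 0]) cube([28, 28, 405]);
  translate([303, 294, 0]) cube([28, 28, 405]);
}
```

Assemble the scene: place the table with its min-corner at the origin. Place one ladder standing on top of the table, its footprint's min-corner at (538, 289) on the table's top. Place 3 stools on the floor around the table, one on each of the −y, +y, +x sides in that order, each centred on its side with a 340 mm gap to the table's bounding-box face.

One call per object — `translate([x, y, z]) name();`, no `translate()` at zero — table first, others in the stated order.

table();
translate([538, 289, 696]) ladder();
translate([443, -662, 0]) stool();
translate([443, 898, 0]) stool();
translate([1557, 118, 0]) stool();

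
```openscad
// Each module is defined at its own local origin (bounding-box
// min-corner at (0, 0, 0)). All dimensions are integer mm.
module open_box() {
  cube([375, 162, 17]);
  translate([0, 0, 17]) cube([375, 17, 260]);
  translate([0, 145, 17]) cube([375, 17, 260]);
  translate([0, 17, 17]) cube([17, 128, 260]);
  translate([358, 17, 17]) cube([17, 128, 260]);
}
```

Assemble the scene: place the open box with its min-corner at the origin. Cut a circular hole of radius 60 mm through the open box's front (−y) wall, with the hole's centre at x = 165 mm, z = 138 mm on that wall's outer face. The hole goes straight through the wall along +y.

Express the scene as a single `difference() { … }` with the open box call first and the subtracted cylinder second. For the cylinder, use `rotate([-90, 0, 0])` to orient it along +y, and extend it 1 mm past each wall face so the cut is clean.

difference() {
  open_box();
  translate([165, -1, 138]) rotate([-90, 0, 0]) cylinder(h = 19, r = 60);
}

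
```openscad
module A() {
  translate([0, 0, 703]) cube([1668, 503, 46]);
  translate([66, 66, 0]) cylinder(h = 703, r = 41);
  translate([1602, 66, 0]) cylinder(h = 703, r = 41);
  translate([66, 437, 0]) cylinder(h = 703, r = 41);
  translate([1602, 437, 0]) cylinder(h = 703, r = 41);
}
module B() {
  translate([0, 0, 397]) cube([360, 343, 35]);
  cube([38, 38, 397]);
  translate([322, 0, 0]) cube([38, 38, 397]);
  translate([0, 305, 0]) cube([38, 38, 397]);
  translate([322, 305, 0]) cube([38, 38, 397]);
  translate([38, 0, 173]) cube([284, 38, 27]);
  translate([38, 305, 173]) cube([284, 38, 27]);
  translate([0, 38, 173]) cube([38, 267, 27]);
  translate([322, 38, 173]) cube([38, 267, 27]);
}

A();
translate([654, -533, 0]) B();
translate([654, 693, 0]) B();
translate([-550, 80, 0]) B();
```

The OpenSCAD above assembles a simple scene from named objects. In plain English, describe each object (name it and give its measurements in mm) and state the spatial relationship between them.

A is a table with a 1668×503 mm rectangular top, 46 mm thick, top surface at z = 749 mm, supported by four round legs of 82 mm diameter, each leg's bounding box inset 25 mm from the nearest pair of top edges, running from the floor.

B is a four-legged stool. The seat is 360×343 mm, 35 mm thick, top at z = 432 mm. It stands on four square legs, each 38×38 mm in cross-section, from z = 0 to the seat underside, each flush with a corner of the seat. Four stretchers, 38 mm wide and 27 mm tall, connect adjacent legs with their undersides at z = 173 mm, each running between the inner faces of the legs it joins and aligned with the legs' outer faces on the other axis.

Three stools sit around the table at the −y, +y, −x sides.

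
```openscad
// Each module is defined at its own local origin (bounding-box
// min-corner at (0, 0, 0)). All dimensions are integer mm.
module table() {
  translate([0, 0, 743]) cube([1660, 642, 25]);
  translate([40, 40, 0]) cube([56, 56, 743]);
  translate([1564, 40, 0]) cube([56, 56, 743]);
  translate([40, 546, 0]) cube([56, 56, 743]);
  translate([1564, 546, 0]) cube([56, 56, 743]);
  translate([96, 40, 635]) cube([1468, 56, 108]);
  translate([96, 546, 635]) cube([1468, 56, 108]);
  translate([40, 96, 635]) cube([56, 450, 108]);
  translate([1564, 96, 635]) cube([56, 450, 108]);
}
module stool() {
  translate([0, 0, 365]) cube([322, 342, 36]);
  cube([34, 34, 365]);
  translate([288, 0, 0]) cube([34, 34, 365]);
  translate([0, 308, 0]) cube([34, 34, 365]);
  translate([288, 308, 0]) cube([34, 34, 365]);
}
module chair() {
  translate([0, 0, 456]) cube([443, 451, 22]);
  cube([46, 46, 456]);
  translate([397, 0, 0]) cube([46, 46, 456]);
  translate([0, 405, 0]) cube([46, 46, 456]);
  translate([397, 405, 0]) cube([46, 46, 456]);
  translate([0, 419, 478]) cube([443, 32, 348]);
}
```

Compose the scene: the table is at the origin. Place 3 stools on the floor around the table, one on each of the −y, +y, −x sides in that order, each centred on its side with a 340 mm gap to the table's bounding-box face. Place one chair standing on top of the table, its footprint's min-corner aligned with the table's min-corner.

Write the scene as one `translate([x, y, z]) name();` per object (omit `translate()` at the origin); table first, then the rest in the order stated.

table();
translate([669, -682, 0]) stool();
translate([669, 982, 0]) stool();
translate([-662, 150, 0]) stool();
translate([0, 0, 768]) chair();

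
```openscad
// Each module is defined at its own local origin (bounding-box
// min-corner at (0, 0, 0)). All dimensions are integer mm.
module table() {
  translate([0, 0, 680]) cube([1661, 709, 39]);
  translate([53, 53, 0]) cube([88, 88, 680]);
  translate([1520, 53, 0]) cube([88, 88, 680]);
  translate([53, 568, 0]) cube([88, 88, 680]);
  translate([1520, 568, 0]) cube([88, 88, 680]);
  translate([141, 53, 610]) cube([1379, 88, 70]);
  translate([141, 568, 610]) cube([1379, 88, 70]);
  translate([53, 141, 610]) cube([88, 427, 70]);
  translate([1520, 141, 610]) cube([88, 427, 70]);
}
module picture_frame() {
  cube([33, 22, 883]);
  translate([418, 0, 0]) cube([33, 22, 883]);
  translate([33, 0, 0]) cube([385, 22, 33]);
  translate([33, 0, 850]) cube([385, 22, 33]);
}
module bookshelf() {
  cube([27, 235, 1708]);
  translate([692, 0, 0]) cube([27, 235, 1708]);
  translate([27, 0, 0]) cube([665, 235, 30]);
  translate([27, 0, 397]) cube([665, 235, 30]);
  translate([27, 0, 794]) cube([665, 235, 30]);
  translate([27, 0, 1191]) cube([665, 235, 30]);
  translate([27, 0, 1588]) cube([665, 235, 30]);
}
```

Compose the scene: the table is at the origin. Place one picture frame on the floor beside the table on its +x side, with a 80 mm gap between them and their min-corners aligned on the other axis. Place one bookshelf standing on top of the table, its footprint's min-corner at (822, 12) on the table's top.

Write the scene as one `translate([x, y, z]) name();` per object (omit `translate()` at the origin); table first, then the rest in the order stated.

table();
translate([1741, 0, 0]) picture_frame();
translate([822, 12, 719]) bookshelf();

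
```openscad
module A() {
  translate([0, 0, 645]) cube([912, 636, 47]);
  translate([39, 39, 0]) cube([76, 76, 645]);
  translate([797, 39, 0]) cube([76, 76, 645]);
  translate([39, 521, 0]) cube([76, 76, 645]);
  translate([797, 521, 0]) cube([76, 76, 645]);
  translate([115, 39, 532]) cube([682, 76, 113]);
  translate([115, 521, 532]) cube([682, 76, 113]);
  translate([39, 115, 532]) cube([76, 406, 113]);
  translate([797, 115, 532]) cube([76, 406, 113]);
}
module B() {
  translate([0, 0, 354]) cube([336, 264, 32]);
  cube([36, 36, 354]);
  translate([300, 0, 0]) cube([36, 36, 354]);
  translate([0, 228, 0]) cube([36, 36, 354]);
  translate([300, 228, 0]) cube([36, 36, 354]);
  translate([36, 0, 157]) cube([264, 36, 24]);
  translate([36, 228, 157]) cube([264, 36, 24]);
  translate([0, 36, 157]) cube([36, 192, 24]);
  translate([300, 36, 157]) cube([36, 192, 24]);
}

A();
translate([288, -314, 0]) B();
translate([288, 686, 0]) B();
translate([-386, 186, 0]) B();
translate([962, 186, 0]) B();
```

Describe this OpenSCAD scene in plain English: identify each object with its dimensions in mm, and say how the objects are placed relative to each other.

A is a rectangular dining table. The top is 912×636×47 mm with its upper surface at z = 692 mm. It stands on four 76×76 mm square legs, each inset 39 mm from the nearest pair of top edges, running from the floor to the underside of the top. Four apron rails, 76 mm thick and 113 mm tall, run between adjacent legs with their top edges flush with the underside of the top and their outer faces flush with the legs' outer faces.

B is a simple wooden stool: a rectangular seat 336 mm (x) by 264 mm (y), 32 mm thick, top face at z = 386 mm, on four square legs, each 36×36 mm in cross-section. The legs rest on z = 0, each flush with a corner of the seat. Four stretchers, 36 mm wide and 24 mm tall, connect adjacent legs with their undersides at z = 157 mm, each running between the inner faces of the legs it joins and aligned with the legs' outer faces on the other axis.

Four stools sit around the table at the −y, +y, −x, +x sides.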